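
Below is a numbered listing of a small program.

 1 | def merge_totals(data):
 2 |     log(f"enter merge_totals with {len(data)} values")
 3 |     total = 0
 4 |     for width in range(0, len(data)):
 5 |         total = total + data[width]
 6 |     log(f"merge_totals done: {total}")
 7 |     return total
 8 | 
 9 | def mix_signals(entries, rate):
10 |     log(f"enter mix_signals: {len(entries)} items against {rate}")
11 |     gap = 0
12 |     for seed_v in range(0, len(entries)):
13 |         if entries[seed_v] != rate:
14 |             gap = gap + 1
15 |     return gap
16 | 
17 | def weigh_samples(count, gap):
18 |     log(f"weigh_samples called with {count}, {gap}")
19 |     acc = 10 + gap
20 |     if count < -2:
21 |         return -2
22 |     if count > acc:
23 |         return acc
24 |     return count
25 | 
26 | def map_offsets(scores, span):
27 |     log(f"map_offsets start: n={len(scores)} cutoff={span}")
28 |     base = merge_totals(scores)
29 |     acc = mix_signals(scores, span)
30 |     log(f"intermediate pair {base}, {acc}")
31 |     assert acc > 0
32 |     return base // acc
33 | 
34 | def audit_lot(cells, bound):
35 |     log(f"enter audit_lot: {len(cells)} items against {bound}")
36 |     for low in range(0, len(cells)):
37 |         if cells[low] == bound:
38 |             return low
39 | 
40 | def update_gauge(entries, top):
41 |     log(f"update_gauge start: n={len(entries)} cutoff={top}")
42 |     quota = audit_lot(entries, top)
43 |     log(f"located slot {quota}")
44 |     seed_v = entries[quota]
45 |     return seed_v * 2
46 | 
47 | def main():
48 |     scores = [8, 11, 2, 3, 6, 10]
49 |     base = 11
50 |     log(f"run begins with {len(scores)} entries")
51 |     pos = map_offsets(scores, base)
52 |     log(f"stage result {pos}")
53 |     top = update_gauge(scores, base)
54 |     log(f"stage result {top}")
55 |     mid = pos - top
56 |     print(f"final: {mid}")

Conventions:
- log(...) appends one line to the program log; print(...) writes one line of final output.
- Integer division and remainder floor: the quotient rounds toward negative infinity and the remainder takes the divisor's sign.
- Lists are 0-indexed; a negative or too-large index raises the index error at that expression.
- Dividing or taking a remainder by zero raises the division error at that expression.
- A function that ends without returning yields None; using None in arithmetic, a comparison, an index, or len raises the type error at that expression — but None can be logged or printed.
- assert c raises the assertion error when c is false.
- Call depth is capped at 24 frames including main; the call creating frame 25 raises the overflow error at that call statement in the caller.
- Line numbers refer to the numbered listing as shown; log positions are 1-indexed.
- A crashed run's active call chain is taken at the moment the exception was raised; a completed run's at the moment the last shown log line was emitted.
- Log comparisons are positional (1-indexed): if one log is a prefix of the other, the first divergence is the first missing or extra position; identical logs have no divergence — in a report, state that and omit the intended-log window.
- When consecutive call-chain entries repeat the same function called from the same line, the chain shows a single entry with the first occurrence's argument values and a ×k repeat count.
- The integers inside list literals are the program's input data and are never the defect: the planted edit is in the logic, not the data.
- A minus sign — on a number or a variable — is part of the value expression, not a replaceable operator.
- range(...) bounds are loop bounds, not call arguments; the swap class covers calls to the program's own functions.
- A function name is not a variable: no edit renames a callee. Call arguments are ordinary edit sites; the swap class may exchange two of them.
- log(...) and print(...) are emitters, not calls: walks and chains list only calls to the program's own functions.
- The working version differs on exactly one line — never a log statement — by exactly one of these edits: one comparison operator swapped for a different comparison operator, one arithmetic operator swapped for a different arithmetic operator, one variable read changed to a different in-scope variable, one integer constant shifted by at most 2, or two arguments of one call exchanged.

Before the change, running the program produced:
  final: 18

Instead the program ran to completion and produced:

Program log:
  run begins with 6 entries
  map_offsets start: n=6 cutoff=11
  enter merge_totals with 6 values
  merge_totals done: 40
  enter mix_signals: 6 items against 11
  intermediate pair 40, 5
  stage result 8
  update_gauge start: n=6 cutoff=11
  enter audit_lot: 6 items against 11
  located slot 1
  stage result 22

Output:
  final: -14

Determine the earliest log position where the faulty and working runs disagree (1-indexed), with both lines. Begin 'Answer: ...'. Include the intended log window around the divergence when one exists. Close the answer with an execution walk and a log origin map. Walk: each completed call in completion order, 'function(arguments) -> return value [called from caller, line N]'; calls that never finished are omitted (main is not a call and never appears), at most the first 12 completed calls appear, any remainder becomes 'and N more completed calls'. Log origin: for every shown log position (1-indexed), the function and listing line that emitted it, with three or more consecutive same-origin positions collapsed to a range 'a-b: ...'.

Answer: position 6; shown 'intermediate pair 40, 5' vs intended 'intermediate pair 40, 1'.
Intended log window:
  4: merge_totals done: 40
  5: enter mix_signals: 6 items against 11
  6: intermediate pair 40, 1
  7: stage result 40
Execution walk:
  merge_totals([8, 11, 2, 3, 6, 10]) -> 40  [called from map_offsets, line 28]
  mix_signals([8, 11, 2, 3, 6, 10], 11) -> 5  [called from map_offsets, line 29]
  map_offsets([8, 11, 2, 3, 6, 10], 11) -> 8  [called from main, line 51]
  audit_lot([8, 11, 2, 3, 6, 10], 11) -> 1  [called from update_gauge, line 42]
  update_gauge([8, 11, 2, 3, 6, 10], 11) -> 22  [called from main, line 53]
Origin of each log line:
  1 — main, line 50
  2 — map_offsets, line 27
  3 — merge_totals, line 2
  4 — merge_totals, line 6
  5 — mix_signals, line 10
  6 — map_offsets, line 30
  7 — main, line 52
  8 — update_gauge, line 41
  9 — audit_lot, line 35
  10 — update_gauge, line 43
  11 — main, line 54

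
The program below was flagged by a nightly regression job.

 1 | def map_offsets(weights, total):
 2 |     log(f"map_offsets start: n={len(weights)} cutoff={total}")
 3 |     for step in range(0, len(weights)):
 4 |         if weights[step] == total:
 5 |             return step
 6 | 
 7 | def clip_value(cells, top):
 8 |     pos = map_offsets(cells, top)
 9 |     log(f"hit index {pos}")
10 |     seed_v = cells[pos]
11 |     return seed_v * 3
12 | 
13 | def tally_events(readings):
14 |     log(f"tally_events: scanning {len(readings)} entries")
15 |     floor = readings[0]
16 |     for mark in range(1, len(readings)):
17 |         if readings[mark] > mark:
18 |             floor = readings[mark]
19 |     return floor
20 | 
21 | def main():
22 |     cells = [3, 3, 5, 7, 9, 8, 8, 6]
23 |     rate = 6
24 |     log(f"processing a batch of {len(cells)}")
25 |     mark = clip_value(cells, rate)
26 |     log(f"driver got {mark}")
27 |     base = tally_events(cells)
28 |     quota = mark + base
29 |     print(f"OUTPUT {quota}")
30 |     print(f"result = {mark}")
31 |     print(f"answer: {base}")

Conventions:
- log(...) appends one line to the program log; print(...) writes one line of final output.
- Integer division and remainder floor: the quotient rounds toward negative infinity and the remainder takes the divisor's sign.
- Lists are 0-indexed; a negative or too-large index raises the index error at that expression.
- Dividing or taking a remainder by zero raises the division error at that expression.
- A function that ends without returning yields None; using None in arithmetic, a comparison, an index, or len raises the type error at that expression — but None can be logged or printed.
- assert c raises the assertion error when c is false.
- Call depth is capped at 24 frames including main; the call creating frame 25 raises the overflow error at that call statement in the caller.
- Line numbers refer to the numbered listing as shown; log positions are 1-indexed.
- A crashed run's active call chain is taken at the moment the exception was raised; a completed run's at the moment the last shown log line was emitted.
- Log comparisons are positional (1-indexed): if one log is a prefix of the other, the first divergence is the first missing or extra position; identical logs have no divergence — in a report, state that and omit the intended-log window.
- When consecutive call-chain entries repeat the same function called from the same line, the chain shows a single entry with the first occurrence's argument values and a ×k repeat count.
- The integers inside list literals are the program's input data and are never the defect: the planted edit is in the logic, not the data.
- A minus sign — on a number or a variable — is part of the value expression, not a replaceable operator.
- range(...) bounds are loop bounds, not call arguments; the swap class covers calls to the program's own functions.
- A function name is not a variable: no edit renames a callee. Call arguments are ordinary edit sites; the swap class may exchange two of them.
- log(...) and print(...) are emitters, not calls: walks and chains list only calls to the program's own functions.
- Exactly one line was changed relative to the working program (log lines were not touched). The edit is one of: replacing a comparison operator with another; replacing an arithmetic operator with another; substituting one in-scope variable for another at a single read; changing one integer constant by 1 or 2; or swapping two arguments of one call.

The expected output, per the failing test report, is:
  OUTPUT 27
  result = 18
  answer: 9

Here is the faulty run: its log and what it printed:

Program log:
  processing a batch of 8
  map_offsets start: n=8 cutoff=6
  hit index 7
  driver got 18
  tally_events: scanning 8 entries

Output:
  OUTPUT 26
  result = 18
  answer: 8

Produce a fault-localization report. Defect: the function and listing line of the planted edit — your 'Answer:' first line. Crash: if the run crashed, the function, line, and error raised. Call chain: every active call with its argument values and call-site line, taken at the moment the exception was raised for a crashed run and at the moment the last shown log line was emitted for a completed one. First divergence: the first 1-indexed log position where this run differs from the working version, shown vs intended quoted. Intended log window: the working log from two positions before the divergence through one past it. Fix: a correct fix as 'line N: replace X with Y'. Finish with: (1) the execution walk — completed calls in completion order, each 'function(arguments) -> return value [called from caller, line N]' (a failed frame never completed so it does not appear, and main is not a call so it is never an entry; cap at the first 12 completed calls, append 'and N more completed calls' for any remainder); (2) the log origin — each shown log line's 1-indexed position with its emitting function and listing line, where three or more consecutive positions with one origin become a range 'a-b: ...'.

Answer: the defect is in tally_events at line 17.
The tell: Nothing in the log betrays the bug — only the output does.
Call chain: main -> tally_events([3, 3, 5, 7, 9, 8, 8, 6]) (called at line 27).
First divergence: there is none — every log position agrees.
Execution walk:
  map_offsets([3, 3, 5, 7, 9, 8, 8, 6], 6) -> 7  [called from clip_value, line 8]
  clip_value([3, 3, 5, 7, 9, 8, 8, 6], 6) -> 18  [called from main, line 25]
  tally_events([3, 3, 5, 7, 9, 8, 8, 6]) -> 8  [called from main, line 27]
Origin of each log line:
  1: logged in main at line 24
  2: logged in map_offsets at line 2
  3: logged in clip_value at line 9
  4: logged in main at line 26
  5: logged in tally_events at line 14
A correct fix: line 17: replace `readings[mark] > mark` with `readings[mark] > floor`.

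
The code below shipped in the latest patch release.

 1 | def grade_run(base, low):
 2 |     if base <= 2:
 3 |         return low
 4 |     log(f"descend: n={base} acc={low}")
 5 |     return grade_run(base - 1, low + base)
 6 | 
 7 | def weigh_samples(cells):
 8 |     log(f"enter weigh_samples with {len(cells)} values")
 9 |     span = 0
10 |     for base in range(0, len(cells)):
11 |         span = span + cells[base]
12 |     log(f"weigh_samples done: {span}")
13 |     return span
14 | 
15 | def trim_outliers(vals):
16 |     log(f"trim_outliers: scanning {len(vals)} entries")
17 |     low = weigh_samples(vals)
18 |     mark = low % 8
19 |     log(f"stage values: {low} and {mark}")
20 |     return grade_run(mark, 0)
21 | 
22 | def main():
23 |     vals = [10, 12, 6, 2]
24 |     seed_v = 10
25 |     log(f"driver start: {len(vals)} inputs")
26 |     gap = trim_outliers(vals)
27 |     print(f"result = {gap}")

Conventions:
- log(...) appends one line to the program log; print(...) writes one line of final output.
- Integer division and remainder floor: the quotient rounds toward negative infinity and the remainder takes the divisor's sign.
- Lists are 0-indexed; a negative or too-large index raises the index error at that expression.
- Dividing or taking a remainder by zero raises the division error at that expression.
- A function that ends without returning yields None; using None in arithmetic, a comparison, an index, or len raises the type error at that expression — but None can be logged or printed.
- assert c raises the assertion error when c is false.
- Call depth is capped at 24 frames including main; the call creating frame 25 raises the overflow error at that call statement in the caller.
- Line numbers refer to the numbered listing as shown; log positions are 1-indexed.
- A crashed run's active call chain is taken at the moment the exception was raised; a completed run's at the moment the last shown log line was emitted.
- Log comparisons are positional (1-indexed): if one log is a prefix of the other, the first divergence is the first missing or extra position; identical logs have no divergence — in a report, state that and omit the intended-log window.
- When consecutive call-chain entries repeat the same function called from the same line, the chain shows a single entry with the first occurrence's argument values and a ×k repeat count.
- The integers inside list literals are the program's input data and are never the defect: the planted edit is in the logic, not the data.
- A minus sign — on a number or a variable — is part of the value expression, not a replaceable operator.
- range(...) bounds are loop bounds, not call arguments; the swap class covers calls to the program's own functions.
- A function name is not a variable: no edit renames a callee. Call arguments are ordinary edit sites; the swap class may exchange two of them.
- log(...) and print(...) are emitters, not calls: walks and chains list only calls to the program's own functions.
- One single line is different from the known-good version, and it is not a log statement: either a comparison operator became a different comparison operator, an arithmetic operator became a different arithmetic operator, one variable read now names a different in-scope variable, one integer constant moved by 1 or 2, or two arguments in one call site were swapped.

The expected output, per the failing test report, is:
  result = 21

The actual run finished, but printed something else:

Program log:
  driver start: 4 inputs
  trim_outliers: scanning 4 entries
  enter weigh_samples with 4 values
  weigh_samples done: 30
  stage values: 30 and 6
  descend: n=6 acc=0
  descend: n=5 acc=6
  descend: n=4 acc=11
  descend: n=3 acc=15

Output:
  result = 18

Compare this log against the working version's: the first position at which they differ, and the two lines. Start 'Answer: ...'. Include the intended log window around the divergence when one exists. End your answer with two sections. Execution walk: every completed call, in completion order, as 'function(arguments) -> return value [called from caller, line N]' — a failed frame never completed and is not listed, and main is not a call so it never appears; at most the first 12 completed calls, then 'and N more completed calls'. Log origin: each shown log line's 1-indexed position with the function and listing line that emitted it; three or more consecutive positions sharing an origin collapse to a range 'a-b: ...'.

Answer: position 10 (shown log ended at 9 lines; the working version continues: 'descend: n=2 acc=18').
Intended log window:
  8: descend: n=4 acc=11
  9: descend: n=3 acc=15
  10: descend: n=2 acc=18
  11: descend: n=1 acc=20
Execution walk:
  weigh_samples([10, 12, 6, 2]) -> 30  [called from trim_outliers, line 17]
  grade_run(2, 18) -> 18  [called from grade_run, line 5]
  grade_run(3, 15) -> 18  [called from grade_run, line 5]
  grade_run(4, 11) -> 18  [called from grade_run, line 5]
  grade_run(5, 6) -> 18  [called from grade_run, line 5]
  grade_run(6, 0) -> 18  [called from trim_outliers, line 20]
  trim_outliers([10, 12, 6, 2]) -> 18  [called from main, line 26]
Log line origins:
  1 — main, line 25
  2 — trim_outliers, line 16
  3 — weigh_samples, line 8
  4 — weigh_samples, line 12
  5 — trim_outliers, line 19
  6-9 — grade_run, line 4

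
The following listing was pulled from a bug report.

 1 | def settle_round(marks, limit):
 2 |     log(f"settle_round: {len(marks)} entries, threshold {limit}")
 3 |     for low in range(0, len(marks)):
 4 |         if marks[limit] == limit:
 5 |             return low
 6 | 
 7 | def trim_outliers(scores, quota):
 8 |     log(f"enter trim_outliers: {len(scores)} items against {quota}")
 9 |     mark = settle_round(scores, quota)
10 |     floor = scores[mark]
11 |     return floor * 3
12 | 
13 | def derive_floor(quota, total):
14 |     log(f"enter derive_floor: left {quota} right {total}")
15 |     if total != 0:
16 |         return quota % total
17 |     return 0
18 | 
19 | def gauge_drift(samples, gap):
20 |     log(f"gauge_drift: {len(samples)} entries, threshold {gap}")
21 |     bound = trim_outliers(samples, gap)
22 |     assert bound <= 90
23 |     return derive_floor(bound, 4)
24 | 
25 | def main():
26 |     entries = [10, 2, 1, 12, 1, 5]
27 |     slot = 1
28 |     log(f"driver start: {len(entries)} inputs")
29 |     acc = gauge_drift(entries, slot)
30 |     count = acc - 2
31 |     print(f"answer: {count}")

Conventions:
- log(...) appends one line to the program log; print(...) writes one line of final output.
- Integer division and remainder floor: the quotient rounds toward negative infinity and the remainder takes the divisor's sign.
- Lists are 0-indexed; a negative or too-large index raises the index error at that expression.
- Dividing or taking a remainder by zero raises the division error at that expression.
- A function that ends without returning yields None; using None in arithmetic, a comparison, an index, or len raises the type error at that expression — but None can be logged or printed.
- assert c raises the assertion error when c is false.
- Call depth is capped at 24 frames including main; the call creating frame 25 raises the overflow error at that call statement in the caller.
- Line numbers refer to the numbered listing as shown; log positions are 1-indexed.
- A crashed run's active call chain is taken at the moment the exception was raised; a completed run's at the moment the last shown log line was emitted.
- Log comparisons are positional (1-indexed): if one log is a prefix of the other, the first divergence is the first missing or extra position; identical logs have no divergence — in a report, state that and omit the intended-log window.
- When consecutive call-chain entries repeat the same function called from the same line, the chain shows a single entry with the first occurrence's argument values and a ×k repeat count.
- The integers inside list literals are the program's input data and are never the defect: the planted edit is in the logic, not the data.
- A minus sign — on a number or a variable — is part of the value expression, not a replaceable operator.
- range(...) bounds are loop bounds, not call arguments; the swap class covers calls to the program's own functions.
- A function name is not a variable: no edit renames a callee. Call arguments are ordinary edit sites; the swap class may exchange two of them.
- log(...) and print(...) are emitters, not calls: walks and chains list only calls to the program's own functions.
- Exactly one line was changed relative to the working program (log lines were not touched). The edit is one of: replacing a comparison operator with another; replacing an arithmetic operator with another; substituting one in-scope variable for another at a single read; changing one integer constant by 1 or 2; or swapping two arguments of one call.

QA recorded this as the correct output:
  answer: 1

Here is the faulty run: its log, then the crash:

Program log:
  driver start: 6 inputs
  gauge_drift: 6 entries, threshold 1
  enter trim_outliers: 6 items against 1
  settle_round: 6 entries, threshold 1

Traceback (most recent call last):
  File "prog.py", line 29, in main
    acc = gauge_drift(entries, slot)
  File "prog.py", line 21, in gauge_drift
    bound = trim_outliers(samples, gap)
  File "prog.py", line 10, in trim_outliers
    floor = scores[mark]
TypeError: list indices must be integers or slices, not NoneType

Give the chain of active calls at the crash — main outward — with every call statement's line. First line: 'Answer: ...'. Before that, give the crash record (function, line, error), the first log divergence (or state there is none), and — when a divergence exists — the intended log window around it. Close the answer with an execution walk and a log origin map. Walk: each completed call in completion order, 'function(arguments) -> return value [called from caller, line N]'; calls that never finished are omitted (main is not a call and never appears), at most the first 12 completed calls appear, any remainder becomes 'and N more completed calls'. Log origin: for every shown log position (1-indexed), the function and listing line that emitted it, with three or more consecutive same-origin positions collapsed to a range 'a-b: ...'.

Answer: main -> gauge_drift (called at line 29) -> trim_outliers (called at line 21).
The tell: The faulty run's log stops after 4 lines; the working version's next line would be 'enter derive_floor: left 3 right 4'.
Crash: trim_outliers, line 10, TypeError.
First divergence: position 5 — after 4 matching lines the faulty run goes silent; intended next line 'enter derive_floor: left 3 right 4'.
Intended log window:
  3: enter trim_outliers: 6 items against 1
  4: settle_round: 6 entries, threshold 1
  5: enter derive_floor: left 3 right 4
Execution walk:
  settle_round([10, 2, 1, 12, 1, 5], 1) -> None  [called from trim_outliers, line 9]
Log origins:
  1 — main, line 28
  2 — gauge_drift, line 20
  3 — trim_outliers, line 8
  4 — settle_round, line 2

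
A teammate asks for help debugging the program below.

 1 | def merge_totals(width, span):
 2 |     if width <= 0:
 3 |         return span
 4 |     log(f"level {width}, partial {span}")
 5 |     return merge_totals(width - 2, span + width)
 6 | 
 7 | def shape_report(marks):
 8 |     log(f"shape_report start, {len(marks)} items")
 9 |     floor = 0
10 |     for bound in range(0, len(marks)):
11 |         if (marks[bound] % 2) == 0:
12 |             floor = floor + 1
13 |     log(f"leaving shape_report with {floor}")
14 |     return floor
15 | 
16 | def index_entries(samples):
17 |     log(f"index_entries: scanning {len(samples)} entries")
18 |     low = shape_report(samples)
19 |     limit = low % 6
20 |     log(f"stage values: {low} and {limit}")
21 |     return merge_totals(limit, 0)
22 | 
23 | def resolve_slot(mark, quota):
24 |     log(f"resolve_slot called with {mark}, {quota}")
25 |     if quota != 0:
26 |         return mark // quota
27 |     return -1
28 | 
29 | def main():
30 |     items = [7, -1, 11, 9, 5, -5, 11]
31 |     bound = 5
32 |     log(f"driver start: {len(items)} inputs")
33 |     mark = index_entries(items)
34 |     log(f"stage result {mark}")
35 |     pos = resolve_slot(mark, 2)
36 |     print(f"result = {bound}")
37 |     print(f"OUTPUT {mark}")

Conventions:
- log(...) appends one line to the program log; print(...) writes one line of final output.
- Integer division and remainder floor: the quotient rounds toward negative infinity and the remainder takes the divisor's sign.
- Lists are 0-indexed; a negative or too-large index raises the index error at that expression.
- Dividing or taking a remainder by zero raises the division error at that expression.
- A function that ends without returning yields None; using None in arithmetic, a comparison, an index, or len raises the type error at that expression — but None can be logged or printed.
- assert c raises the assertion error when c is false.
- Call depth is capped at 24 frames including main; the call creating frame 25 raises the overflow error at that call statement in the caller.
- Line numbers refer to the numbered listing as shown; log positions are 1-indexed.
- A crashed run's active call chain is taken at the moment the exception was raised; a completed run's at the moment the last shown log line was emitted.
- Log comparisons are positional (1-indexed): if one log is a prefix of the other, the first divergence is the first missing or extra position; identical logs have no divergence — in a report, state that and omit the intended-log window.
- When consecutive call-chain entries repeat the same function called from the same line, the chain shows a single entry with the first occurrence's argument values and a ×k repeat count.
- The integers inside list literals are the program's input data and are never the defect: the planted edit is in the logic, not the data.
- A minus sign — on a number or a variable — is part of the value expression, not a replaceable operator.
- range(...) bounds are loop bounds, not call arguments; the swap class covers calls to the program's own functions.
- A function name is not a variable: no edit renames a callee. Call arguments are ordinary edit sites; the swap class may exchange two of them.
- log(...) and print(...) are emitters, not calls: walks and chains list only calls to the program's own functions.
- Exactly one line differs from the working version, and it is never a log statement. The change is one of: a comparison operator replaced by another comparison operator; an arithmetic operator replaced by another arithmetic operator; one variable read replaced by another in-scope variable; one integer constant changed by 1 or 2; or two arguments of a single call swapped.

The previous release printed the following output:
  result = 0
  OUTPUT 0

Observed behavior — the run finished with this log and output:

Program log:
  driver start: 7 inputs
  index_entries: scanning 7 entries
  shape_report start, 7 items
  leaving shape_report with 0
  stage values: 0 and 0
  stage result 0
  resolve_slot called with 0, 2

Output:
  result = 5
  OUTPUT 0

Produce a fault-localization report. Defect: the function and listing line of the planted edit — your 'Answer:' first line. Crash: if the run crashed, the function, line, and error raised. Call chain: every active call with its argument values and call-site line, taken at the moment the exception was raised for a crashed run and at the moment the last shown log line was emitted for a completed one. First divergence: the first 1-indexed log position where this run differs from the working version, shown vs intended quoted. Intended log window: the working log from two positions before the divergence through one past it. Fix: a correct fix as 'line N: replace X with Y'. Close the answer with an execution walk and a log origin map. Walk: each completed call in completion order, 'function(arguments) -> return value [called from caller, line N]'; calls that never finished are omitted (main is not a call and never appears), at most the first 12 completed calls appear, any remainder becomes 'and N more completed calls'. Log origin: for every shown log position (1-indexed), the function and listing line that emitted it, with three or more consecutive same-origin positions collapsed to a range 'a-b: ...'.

Answer: the defect is in main at line 36.
Key observation: The logs agree in full; only the final output differs.
Call chain: main -> resolve_slot(0, 2) (called at line 35).
First divergence: none — the logs agree in full.
Execution walk:
  shape_report([7, -1, 11, 9, 5, -5, 11]) -> 0  [called from index_entries, line 18]
  merge_totals(0, 0) -> 0  [called from index_entries, line 21]
  index_entries([7, -1, 11, 9, 5, -5, 11]) -> 0  [called from main, line 33]
  resolve_slot(0, 2) -> 0  [called from main, line 35]
Origin of each log line:
  1: emitted by main (line 32)
  2: emitted by index_entries (line 17)
  3: emitted by shape_report (line 8)
  4: emitted by shape_report (line 13)
  5: emitted by index_entries (line 20)
  6: emitted by main (line 34)
  7: emitted by resolve_slot (line 24)
A correct fix: line 36: replace `bound` with `pos`.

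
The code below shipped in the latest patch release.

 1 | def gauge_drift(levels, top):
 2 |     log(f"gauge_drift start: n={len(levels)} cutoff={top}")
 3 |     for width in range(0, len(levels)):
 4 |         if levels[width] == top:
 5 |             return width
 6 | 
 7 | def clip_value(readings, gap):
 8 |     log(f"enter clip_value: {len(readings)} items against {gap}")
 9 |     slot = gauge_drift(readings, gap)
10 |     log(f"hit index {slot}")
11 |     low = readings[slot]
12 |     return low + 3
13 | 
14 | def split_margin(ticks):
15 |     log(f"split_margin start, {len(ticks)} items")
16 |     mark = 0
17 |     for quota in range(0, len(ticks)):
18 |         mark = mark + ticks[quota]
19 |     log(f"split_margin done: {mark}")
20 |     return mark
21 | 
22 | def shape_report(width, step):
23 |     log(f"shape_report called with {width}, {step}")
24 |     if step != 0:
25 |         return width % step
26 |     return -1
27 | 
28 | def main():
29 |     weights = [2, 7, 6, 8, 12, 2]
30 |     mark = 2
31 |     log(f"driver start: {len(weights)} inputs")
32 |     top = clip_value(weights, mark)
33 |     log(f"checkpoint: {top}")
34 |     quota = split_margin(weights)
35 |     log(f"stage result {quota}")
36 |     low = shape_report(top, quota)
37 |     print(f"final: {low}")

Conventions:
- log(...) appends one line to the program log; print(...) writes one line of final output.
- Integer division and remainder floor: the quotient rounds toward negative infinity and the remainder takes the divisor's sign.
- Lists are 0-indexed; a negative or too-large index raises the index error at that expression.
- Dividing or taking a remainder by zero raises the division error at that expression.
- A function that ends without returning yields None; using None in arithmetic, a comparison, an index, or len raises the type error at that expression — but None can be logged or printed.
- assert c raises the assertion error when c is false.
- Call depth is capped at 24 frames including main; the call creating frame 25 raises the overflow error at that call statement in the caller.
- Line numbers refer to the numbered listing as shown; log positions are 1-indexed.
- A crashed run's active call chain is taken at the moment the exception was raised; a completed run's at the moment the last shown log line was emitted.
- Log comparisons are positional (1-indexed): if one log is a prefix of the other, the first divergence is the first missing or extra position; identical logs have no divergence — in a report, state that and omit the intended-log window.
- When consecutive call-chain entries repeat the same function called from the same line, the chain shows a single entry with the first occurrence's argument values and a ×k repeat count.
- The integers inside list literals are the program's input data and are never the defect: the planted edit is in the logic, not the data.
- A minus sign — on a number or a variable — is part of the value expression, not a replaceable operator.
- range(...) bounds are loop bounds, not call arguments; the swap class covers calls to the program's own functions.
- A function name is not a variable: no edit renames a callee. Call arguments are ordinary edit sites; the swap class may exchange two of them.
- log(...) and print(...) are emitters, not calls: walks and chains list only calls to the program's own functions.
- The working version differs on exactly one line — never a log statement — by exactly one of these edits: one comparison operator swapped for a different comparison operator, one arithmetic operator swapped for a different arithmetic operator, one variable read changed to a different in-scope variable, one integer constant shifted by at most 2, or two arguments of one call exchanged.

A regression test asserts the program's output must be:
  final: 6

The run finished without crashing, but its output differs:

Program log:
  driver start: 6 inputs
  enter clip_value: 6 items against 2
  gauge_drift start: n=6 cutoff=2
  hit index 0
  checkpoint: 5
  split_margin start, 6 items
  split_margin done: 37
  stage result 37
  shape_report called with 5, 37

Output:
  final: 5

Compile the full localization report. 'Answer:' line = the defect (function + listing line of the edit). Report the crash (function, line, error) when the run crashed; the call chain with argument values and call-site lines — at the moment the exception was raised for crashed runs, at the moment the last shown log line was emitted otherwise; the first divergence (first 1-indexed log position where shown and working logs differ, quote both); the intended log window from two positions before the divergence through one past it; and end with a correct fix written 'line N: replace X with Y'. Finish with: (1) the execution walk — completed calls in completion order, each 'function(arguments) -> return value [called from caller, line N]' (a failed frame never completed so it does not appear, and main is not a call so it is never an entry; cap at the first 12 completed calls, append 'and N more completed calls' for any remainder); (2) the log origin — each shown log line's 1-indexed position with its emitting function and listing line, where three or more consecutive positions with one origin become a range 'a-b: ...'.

Answer: the defect is in clip_value at line 12.
Key fact: Log line 5 is where behavior first shows: 'checkpoint: 5' appears instead of 'checkpoint: 6'.
Call chain: main -> shape_report(5, 37) (called at line 36).
First divergence: position 5 — the shown line 'checkpoint: 5' should read 'checkpoint: 6'.
Intended log window:
  3: gauge_drift start: n=6 cutoff=2
  4: hit index 0
  5: checkpoint: 6
  6: split_margin start, 6 items
Execution walk:
  gauge_drift([2, 7, 6, 8, 12, 2], 2) -> 0  [called from clip_value, line 9]
  clip_value([2, 7, 6, 8, 12, 2], 2) -> 5  [called from main, line 32]
  split_margin([2, 7, 6, 8, 12, 2]) -> 37  [called from main, line 34]
  shape_report(5, 37) -> 5  [called from main, line 36]
Log line origins:
  1: emitted by main (line 31)
  2: emitted by clip_value (line 8)
  3: emitted by gauge_drift (line 2)
  4: emitted by clip_value (line 10)
  5: emitted by main (line 33)
  6: emitted by split_margin (line 15)
  7: emitted by split_margin (line 19)
  8: emitted by main (line 35)
  9: emitted by shape_report (line 23)
A correct fix: line 12: replace `+` with `*`.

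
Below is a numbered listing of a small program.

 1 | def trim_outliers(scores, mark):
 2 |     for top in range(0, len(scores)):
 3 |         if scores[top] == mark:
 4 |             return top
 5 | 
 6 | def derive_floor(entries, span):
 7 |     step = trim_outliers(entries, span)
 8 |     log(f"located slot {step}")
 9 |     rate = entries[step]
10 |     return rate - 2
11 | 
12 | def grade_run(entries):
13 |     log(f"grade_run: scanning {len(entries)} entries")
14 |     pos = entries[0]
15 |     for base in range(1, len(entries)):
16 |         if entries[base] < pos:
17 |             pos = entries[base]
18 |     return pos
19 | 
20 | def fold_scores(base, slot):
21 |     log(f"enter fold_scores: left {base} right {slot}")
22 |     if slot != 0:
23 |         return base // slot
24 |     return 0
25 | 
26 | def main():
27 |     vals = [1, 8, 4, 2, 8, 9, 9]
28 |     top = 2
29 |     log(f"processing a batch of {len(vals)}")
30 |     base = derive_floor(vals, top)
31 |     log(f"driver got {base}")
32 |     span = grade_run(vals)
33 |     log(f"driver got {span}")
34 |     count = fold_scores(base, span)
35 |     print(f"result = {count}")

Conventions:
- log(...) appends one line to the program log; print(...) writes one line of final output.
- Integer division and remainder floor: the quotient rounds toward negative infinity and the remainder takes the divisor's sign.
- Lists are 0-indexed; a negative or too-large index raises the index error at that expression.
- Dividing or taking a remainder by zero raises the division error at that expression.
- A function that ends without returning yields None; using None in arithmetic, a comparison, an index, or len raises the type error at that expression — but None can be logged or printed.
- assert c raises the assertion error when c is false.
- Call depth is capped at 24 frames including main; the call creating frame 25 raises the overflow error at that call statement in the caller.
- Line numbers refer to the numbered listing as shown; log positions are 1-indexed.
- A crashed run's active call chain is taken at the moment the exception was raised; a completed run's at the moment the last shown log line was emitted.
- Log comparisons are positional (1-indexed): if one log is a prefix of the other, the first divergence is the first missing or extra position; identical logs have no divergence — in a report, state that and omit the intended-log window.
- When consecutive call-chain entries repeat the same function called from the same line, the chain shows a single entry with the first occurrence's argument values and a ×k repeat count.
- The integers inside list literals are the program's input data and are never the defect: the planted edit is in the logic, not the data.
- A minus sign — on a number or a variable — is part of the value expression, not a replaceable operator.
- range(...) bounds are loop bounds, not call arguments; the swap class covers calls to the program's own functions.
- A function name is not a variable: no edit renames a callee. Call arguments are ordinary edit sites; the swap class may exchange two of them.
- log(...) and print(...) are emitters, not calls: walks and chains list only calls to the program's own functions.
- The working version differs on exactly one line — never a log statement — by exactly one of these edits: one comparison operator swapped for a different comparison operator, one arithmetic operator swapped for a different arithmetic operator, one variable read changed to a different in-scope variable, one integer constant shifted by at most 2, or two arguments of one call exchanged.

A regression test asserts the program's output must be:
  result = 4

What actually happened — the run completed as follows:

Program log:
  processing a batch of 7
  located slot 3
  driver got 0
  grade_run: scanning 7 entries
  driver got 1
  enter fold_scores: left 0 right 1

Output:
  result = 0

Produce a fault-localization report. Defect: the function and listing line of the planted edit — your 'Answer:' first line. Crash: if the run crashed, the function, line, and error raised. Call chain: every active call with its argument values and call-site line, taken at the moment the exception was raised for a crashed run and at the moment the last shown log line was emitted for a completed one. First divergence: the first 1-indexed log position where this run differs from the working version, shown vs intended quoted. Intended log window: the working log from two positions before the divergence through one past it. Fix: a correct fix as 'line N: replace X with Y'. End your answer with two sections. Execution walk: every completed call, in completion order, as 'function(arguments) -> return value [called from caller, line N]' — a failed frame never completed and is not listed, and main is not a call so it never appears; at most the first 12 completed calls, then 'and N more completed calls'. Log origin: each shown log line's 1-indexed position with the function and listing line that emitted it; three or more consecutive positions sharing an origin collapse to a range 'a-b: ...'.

Answer: the defect is in derive_floor at line 10.
Core observation: Log line 3 is where behavior first shows: 'driver got 0' appears instead of 'driver got 4'.
Call chain: main -> fold_scores(0, 1) (called at line 34).
First divergence: position 3 — the shown line 'driver got 0' should read 'driver got 4'.
Intended log window:
  1: processing a batch of 7
  2: located slot 3
  3: driver got 4
  4: grade_run: scanning 7 entries
Execution walk:
  trim_outliers([1, 8, 4, 2, 8, 9, 9], 2) -> 3  [called from derive_floor, line 7]
  derive_floor([1, 8, 4, 2, 8, 9, 9], 2) -> 0  [called from main, line 30]
  grade_run([1, 8, 4, 2, 8, 9, 9]) -> 1  [called from main, line 32]
  fold_scores(0, 1) -> 0  [called from main, line 34]
Log origins:
  1 — main, line 29
  2 — derive_floor, line 8
  3 — main, line 31
  4 — grade_run, line 13
  5 — main, line 33
  6 — fold_scores, line 21
A correct fix: line 10: replace `-` with `*`.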